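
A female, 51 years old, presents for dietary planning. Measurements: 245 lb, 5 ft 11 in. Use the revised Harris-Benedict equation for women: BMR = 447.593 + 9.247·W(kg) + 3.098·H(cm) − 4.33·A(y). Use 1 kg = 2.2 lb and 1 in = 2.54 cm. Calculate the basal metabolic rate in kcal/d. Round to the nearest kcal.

Convert to metric: weight = 245 ÷ 2.2 = 111.3636 kg; height = (5×12 + 11) × 2.54 = 71 × 2.54 = 180.34 cm.
Harris-Benedict: BMR = 447.593 + 9.247(111.3636) + 3.098(180.34) − 4.33(51) = 1815.2359 kcal/day.

1815 kcal/d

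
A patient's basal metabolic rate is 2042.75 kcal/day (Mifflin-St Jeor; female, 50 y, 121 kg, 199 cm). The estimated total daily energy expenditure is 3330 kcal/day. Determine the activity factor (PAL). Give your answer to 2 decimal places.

1.63

Activity factor = TEE ÷ BMR = 3330 ÷ 2042.75 = 1.63.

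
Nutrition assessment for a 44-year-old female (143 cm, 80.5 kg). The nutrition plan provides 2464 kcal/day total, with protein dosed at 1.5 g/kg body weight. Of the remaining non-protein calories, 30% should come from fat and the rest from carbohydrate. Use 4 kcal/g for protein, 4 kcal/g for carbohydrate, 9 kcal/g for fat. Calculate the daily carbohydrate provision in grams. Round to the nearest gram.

347 g/day

Protein = 1.5 × 80.5 = 120.75 g → 120.75 × 4 = 483 kcal.
Non-protein calories = 2464 − 483 = 1981 kcal.
Fat: 30% × 1981 = 594.3 kcal; carbohydrate: 1386.7 kcal.
Carbohydrate: 1386.7 kcal ÷ 4 kcal/g = 346.675 g.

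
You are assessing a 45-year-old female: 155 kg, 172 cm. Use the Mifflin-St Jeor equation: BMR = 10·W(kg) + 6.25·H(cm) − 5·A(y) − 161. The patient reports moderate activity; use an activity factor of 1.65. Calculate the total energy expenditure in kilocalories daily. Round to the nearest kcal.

3694 kilocalories daily

Mifflin-St Jeor (female): BMR = 10(155) + 6.25(172) − 5(45) − 161 = 1550 + 1075 − 225 − 161 = 2239 kcal/day.
TEE = BMR × activity factor = 2239 × 1.65 = 3694.35 kcal/day.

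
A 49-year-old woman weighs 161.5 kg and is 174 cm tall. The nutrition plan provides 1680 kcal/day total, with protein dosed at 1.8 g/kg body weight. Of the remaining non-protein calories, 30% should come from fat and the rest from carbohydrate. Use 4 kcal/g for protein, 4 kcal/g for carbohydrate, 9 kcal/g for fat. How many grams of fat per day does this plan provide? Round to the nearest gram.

Protein = 1.8 × 161.5 = 290.7 g → 290.7 × 4 = 1162.8 kcal.
Non-protein calories = 1680 − 1162.8 = 517.2 kcal.
Fat: 30% × 517.2 = 155.16 kcal; carbohydrate: 362.04 kcal.
Fat: 155.16 kcal ÷ 9 kcal/g = 17.24 g.

17 g/day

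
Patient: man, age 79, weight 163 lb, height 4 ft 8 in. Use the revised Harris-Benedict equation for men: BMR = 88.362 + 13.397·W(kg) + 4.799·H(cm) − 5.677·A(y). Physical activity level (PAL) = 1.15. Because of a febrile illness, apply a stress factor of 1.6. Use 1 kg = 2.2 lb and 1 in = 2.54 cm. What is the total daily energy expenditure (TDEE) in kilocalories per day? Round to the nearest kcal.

2420 kilocalories per day

Convert to metric: weight = 163 ÷ 2.2 = 74.0909 kg; height = (4×12 + 8) × 2.54 = 56 × 2.54 = 142.24 cm.
Harris-Benedict: BMR = 88.362 + 13.397(74.0909) + 4.799(142.24) − 5.677(79) = 1315.0847 kcal/day.
TEE = BMR × activity factor = 1315.0847 × 1.15 = 1512.3474 kcal/day.
Apply stress factor: 1512.3474 × 1.6 = 2419.7558 kcal/day.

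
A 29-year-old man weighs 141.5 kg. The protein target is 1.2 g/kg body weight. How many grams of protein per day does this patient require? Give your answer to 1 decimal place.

169.8 g/day

Protein = 1.2 g/kg × 141.5 kg = 169.8 g/day.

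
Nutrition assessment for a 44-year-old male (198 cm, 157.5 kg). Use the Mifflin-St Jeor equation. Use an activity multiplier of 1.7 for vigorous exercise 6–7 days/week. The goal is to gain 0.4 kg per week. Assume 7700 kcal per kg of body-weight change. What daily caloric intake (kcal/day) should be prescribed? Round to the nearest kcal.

Mifflin-St Jeor (male): BMR = 10(157.5) + 6.25(198) − 5(44) + 5 = 1575 + 1237.5 − 220 + 5 = 2597.5 kcal/day.
TEE = 2597.5 × 1.7 = 4415.75 kcal/day.
Required daily surplus = 0.4 × 7700 ÷ 7 = 440 kcal/day.
Target intake = 4415.75 + 440 = 4855.75 kcal/day.

4856 kcal/day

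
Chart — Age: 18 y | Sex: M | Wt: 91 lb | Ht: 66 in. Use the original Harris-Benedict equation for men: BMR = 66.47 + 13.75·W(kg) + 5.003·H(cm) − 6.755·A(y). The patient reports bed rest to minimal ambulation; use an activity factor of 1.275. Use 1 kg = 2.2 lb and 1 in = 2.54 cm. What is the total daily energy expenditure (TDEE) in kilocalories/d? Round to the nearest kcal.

1724 kilocalories/d

Convert to metric: weight = 91 ÷ 2.2 = 41.3636 kg; height = 66 × 2.54 = 167.64 cm.
Harris-Benedict: BMR = 66.47 + 13.75(41.3636) + 5.003(167.64) − 6.755(18) = 1352.3329 kcal/day.
TEE = BMR × activity factor = 1352.3329 × 1.275 = 1724.2245 kcal/day.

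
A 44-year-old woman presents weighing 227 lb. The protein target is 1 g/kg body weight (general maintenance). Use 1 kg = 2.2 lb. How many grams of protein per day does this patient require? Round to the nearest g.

Weight in kg = 227 ÷ 2.2 = 103.1818 kg.
Protein = 1 g/kg × 103.1818 kg = 103.1818 g/day.

103 g/day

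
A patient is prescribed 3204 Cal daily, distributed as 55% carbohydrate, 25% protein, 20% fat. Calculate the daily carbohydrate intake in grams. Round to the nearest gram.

Carbohydrate energy = 55% × 3204 = 1762.2 kcal.
At 4 kcal/g: 1762.2 ÷ 4 = 440.55 g.

441 g/day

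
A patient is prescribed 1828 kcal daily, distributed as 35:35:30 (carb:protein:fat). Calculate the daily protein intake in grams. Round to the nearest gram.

Protein energy = 35% × 1828 = 639.8 kcal.
At 4 kcal/g: 639.8 ÷ 4 = 159.95 g.

160 g/day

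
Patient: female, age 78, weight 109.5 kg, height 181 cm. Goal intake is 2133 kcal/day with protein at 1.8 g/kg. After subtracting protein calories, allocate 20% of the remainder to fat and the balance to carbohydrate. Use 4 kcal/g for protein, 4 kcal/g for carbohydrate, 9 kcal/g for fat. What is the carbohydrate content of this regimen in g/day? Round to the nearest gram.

Protein = 1.8 × 109.5 = 197.1 g → 197.1 × 4 = 788.4 kcal.
Non-protein calories = 2133 − 788.4 = 1344.6 kcal.
Fat: 20% × 1344.6 = 268.92 kcal; carbohydrate: 1075.68 kcal.
Carbohydrate: 1075.68 kcal ÷ 4 kcal/g = 268.92 g.

269 g/day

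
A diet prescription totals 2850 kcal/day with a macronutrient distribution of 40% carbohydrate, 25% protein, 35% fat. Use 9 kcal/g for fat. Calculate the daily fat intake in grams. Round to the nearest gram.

111 g/day

Fat energy = 35% × 2850 = 997.5 kcal.
At 9 kcal/g: 997.5 ÷ 9 = 110.8333 g.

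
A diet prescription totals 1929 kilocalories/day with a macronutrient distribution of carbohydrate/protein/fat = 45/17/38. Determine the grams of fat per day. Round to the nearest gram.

81 g/day

Fat energy = 38% × 1929 = 733.02 kcal.
At 9 kcal/g: 733.02 ÷ 9 = 81.4467 g.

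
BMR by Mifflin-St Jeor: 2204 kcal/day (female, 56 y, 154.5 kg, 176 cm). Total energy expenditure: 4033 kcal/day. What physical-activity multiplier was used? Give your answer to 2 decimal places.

Activity factor = TEE ÷ BMR = 4033 ÷ 2204 = 1.83.

1.83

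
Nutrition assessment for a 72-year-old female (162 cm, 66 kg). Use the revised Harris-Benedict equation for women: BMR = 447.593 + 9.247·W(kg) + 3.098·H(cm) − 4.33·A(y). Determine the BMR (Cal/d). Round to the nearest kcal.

1248 Cal/d

Harris-Benedict: BMR = 447.593 + 9.247(66) + 3.098(162) − 4.33(72) = 1248.011 kcal/day.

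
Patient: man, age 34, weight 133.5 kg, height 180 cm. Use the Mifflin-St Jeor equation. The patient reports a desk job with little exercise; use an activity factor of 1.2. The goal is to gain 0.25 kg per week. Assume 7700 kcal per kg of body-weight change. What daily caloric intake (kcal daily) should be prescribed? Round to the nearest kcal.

Mifflin-St Jeor (male): BMR = 10(133.5) + 6.25(180) − 5(34) + 5 = 1335 + 1125 − 170 + 5 = 2295 kcal/day.
TEE = 2295 × 1.2 = 2754 kcal/day.
Required daily surplus = 0.25 × 7700 ÷ 7 = 275 kcal/day.
Target intake = 2754 + 275 = 3029 kcal/day.

3029 kcal daily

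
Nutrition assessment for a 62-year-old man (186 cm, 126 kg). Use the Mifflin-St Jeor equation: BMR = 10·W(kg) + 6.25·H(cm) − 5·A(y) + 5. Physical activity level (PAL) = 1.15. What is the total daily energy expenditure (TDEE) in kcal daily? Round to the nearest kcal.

2435 kcal daily

Mifflin-St Jeor (male): BMR = 10(126) + 6.25(186) − 5(62) + 5 = 1260 + 1162.5 − 310 + 5 = 2117.5 kcal/day.
TEE = BMR × activity factor = 2117.5 × 1.15 = 2435.125 kcal/day.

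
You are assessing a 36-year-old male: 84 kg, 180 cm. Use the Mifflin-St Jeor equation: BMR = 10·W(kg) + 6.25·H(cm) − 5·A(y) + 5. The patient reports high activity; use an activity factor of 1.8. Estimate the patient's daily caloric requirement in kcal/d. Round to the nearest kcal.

3222 kcal/d

Mifflin-St Jeor (male): BMR = 10(84) + 6.25(180) − 5(36) + 5 = 840 + 1125 − 180 + 5 = 1790 kcal/day.
TEE = BMR × activity factor = 1790 × 1.8 = 3222 kcal/day.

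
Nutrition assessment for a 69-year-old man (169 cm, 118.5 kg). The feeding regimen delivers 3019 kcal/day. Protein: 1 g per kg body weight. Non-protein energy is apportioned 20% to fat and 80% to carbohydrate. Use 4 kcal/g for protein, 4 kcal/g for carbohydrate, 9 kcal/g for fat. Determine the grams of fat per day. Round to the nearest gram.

Protein = 1 × 118.5 = 118.5 g → 118.5 × 4 = 474 kcal.
Non-protein calories = 3019 − 474 = 2545 kcal.
Fat: 20% × 2545 = 509 kcal; carbohydrate: 2036 kcal.
Fat: 509 kcal ÷ 9 kcal/g = 56.5556 g.

57 g/day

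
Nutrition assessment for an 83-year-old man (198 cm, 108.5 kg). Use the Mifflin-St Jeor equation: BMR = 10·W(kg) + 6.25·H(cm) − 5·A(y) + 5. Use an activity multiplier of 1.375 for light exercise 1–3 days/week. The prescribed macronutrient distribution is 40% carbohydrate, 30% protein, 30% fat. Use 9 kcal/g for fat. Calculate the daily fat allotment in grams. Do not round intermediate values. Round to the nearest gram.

Mifflin-St Jeor (male): BMR = 10(108.5) + 6.25(198) − 5(83) + 5 = 1085 + 1237.5 − 415 + 5 = 1912.5 kcal/day.
TEE = 1912.5 × 1.375 = 2629.6875 kcal/day.
Fat energy = 30% × 2629.6875 = 788.9063 kcal.
Fat = 788.9063 ÷ 9 kcal/g = 87.6563 g.

88 g/day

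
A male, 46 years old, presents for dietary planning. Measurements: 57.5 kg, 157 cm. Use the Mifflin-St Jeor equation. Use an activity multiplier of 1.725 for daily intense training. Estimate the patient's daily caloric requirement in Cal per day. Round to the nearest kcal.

Mifflin-St Jeor (male): BMR = 10(57.5) + 6.25(157) − 5(46) + 5 = 575 + 981.25 − 230 + 5 = 1331.25 kcal/day.
TEE = BMR × activity factor = 1331.25 × 1.725 = 2296.4063 kcal/day.

2296 Cal per day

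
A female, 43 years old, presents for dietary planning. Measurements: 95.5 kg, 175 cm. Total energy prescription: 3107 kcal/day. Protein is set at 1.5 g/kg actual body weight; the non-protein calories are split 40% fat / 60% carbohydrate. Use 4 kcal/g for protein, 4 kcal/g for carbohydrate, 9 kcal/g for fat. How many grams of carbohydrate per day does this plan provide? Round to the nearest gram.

Protein = 1.5 × 95.5 = 143.25 g → 143.25 × 4 = 573 kcal.
Non-protein calories = 3107 − 573 = 2534 kcal.
Fat: 40% × 2534 = 1013.6 kcal; carbohydrate: 1520.4 kcal.
Carbohydrate: 1520.4 kcal ÷ 4 kcal/g = 380.1 g.

380 g/day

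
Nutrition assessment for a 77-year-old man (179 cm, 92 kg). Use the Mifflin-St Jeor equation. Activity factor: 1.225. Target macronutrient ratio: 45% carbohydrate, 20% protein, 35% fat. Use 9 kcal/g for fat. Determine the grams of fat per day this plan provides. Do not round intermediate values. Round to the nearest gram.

Mifflin-St Jeor (male): BMR = 10(92) + 6.25(179) − 5(77) + 5 = 920 + 1118.75 − 385 + 5 = 1658.75 kcal/day.
TEE = 1658.75 × 1.225 = 2031.9688 kcal/day.
Fat energy = 35% × 2031.9688 = 711.1891 kcal.
Fat = 711.1891 ÷ 9 kcal/g = 79.021 g.

79 g/day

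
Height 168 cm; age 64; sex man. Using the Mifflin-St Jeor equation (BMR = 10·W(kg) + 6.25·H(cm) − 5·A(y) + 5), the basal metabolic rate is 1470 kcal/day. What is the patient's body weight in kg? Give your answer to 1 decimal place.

1470 = 10·W + 6.25(168) − 5(64) + 5
10·W = 1470 − 735 = 735, so W = 73.5 kg.

73.5 kg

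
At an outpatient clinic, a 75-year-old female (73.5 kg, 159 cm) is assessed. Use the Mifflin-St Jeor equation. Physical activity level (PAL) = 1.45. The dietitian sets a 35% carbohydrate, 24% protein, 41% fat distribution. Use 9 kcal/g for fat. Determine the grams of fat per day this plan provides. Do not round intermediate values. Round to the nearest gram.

Mifflin-St Jeor (female): BMR = 10(73.5) + 6.25(159) − 5(75) − 161 = 735 + 993.75 − 375 − 161 = 1192.75 kcal/day.
TEE = 1192.75 × 1.45 = 1729.4875 kcal/day.
Fat energy = 41% × 1729.4875 = 709.0899 kcal.
Fat = 709.0899 ÷ 9 kcal/g = 78.7878 g.

79 g/day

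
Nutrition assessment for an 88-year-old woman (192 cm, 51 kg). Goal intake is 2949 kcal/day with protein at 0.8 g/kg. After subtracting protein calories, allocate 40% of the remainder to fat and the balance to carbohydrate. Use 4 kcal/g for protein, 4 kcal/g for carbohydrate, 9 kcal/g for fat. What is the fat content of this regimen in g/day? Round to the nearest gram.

Protein = 0.8 × 51 = 40.8 g → 40.8 × 4 = 163.2 kcal.
Non-protein calories = 2949 − 163.2 = 2785.8 kcal.
Fat: 40% × 2785.8 = 1114.32 kcal; carbohydrate: 1671.48 kcal.
Fat: 1114.32 kcal ÷ 9 kcal/g = 123.8133 g.

124 g/day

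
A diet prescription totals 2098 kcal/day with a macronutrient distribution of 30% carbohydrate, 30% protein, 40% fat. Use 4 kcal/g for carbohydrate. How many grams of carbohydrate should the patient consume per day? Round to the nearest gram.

157 g/day

Carbohydrate energy = 30% × 2098 = 629.4 kcal.
At 4 kcal/g: 629.4 ÷ 4 = 157.35 g.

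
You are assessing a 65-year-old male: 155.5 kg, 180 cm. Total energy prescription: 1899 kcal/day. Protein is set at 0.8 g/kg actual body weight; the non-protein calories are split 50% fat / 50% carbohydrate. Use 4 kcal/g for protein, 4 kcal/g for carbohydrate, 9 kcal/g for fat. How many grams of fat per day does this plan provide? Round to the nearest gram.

78 g/day

Protein = 0.8 × 155.5 = 124.4 g → 124.4 × 4 = 497.6 kcal.
Non-protein calories = 1899 − 497.6 = 1401.4 kcal.
Fat: 50% × 1401.4 = 700.7 kcal; carbohydrate: 700.7 kcal.
Fat: 700.7 kcal ÷ 9 kcal/g = 77.8556 g.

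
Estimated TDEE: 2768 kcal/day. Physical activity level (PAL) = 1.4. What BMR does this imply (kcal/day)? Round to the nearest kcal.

BMR = TEE ÷ activity factor = 2768 ÷ 1.4 = 1977.1429 kcal/day.

1977 kcal/day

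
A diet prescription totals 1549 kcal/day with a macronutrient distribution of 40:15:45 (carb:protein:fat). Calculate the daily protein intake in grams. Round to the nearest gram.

58 g/day

Protein energy = 15% × 1549 = 232.35 kcal.
At 4 kcal/g: 232.35 ÷ 4 = 58.0875 g.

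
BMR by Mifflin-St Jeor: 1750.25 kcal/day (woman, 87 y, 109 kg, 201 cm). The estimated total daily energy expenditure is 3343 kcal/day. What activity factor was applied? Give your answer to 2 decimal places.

Activity factor = TEE ÷ BMR = 3343 ÷ 1750.25 = 1.91.

1.91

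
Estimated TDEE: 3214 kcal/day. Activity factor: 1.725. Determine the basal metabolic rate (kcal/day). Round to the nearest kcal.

1863 kcal/day

BMR = TEE ÷ activity factor = 3214 ÷ 1.725 = 1863.1884 kcal/day.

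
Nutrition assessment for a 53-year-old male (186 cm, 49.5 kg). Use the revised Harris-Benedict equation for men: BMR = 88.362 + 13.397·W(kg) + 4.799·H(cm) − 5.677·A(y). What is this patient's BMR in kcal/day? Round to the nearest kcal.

1343 kcal/day

Harris-Benedict: BMR = 88.362 + 13.397(49.5) + 4.799(186) − 5.677(53) = 1343.2465 kcal/day.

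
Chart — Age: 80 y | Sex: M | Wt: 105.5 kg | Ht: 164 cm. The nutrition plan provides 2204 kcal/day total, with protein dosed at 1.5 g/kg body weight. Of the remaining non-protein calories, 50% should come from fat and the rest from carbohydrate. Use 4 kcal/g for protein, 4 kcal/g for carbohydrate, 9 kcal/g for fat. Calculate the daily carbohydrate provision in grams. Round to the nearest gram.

196 g/day

Protein = 1.5 × 105.5 = 158.25 g → 158.25 × 4 = 633 kcal.
Non-protein calories = 2204 − 633 = 1571 kcal.
Fat: 50% × 1571 = 785.5 kcal; carbohydrate: 785.5 kcal.
Carbohydrate: 785.5 kcal ÷ 4 kcal/g = 196.375 g.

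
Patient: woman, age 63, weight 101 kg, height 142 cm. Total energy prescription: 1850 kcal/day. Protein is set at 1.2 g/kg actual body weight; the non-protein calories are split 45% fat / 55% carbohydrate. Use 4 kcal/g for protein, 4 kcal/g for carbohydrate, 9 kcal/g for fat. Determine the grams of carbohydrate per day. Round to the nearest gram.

188 g/day

Protein = 1.2 × 101 = 121.2 g → 121.2 × 4 = 484.8 kcal.
Non-protein calories = 1850 − 484.8 = 1365.2 kcal.
Fat: 45% × 1365.2 = 614.34 kcal; carbohydrate: 750.86 kcal.
Carbohydrate: 750.86 kcal ÷ 4 kcal/g = 187.715 g.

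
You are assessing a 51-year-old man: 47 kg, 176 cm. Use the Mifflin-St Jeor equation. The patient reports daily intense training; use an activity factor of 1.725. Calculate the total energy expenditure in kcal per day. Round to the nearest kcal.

Mifflin-St Jeor (male): BMR = 10(47) + 6.25(176) − 5(51) + 5 = 470 + 1100 − 255 + 5 = 1320 kcal/day.
TEE = BMR × activity factor = 1320 × 1.725 = 2277 kcal/day.

2277 kcal per day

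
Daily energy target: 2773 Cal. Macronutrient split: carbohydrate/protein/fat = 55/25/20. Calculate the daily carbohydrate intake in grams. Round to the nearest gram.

Carbohydrate energy = 55% × 2773 = 1525.15 kcal.
At 4 kcal/g: 1525.15 ÷ 4 = 381.2875 g.

381 g/day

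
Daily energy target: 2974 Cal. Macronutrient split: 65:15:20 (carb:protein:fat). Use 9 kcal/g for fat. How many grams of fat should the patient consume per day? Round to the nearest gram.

66 g/day

Fat energy = 20% × 2974 = 594.8 kcal.
At 9 kcal/g: 594.8 ÷ 9 = 66.0889 g.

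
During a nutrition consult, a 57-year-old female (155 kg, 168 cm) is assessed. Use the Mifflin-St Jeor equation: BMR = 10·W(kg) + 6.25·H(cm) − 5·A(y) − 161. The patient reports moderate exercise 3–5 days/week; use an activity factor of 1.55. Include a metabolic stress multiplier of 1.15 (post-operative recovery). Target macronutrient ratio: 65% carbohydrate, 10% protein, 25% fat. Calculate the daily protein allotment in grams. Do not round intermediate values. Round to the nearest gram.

96 g/day

Mifflin-St Jeor (female): BMR = 10(155) + 6.25(168) − 5(57) − 161 = 1550 + 1050 − 285 − 161 = 2154 kcal/day.
TEE = 2154 × 1.55 = 3338.7 kcal/day.
With stress factor 1.15: 3338.7 × 1.15 = 3839.505 kcal/day.
Protein energy = 10% × 3839.505 = 383.9505 kcal.
Protein = 383.9505 ÷ 4 kcal/g = 95.9876 g.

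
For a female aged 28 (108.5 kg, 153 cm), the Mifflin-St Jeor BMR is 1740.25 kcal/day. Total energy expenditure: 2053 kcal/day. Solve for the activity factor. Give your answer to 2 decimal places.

Activity factor = TEE ÷ BMR = 2053 ÷ 1740.25 = 1.18.

1.18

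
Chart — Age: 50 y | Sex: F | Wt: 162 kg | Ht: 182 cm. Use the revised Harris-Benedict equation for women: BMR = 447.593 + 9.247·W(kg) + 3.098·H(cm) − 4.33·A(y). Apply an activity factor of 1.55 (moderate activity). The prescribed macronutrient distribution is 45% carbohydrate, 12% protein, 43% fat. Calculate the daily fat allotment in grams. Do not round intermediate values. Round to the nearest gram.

170 g/day

Harris-Benedict: BMR = 447.593 + 9.247(162) + 3.098(182) − 4.33(50) = 2292.943 kcal/day.
TEE = 2292.943 × 1.55 = 3554.0617 kcal/day.
Fat energy = 43% × 3554.0617 = 1528.2465 kcal.
Fat = 1528.2465 ÷ 9 kcal/g = 169.8052 g.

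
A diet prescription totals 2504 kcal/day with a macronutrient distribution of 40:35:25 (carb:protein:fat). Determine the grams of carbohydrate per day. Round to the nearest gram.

250 g/day

Carbohydrate energy = 40% × 2504 = 1001.6 kcal.
At 4 kcal/g: 1001.6 ÷ 4 = 250.4 g.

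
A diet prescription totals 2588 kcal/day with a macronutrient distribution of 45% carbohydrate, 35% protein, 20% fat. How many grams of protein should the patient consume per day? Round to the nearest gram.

Protein energy = 35% × 2588 = 905.8 kcal.
At 4 kcal/g: 905.8 ÷ 4 = 226.45 g.

226 g/day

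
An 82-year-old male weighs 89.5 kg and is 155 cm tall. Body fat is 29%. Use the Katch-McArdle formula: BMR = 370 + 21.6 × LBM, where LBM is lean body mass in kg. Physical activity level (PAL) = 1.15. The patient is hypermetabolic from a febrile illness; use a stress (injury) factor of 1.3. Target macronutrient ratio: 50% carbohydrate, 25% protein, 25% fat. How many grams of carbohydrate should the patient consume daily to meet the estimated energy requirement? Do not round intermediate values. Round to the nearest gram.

LBM = 89.5 × (1 − 0.29) = 63.545 kg. Katch-McArdle: BMR = 370 + 21.6 × 63.545 = 1742.572 kcal/day.
TEE = 1742.572 × 1.15 = 2003.9578 kcal/day.
With stress factor 1.3: 2003.9578 × 1.3 = 2605.1451 kcal/day.
Carbohydrate energy = 50% × 2605.1451 = 1302.5726 kcal.
Carbohydrate = 1302.5726 ÷ 4 kcal/g = 325.6431 g.

326 g/day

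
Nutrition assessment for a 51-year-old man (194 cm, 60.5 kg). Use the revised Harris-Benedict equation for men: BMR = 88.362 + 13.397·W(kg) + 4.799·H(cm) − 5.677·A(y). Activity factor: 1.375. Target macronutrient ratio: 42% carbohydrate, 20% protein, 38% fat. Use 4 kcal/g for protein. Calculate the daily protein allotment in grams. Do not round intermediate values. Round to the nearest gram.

106 g/day

Harris-Benedict: BMR = 88.362 + 13.397(60.5) + 4.799(194) − 5.677(51) = 1540.3595 kcal/day.
TEE = 1540.3595 × 1.375 = 2117.9943 kcal/day.
Protein energy = 20% × 2117.9943 = 423.5989 kcal.
Protein = 423.5989 ÷ 4 kcal/g = 105.8997 g.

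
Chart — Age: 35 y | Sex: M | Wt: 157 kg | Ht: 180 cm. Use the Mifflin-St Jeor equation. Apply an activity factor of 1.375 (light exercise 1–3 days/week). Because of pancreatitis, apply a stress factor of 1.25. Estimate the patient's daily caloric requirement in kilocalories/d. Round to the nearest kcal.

4340 kilocalories/d

Mifflin-St Jeor (male): BMR = 10(157) + 6.25(180) − 5(35) + 5 = 1570 + 1125 − 175 + 5 = 2525 kcal/day.
TEE = BMR × activity factor = 2525 × 1.375 = 3471.875 kcal/day.
Apply stress factor: 3471.875 × 1.25 = 4339.8438 kcal/day.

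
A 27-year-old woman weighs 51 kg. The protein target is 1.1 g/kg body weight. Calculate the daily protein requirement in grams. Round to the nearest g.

Protein = 1.1 g/kg × 51 kg = 56.1 g/day.

56 g/day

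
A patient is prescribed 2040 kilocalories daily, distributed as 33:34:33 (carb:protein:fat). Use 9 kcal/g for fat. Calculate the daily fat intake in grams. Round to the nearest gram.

75 g/day

Fat energy = 33% × 2040 = 673.2 kcal.
At 9 kcal/g: 673.2 ÷ 9 = 74.8 g.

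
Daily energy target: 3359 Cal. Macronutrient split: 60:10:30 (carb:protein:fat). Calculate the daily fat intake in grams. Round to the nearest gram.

Fat energy = 30% × 3359 = 1007.7 kcal.
At 9 kcal/g: 1007.7 ÷ 9 = 111.9667 g.

112 g/day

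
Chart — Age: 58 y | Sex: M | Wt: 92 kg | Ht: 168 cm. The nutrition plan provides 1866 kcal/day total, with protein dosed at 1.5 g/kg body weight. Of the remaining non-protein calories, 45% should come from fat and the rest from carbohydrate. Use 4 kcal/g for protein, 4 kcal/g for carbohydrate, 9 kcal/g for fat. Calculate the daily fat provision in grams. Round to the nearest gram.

66 g/day

Protein = 1.5 × 92 = 138 g → 138 × 4 = 552 kcal.
Non-protein calories = 1866 − 552 = 1314 kcal.
Fat: 45% × 1314 = 591.3 kcal; carbohydrate: 722.7 kcal.
Fat: 591.3 kcal ÷ 9 kcal/g = 65.7 g.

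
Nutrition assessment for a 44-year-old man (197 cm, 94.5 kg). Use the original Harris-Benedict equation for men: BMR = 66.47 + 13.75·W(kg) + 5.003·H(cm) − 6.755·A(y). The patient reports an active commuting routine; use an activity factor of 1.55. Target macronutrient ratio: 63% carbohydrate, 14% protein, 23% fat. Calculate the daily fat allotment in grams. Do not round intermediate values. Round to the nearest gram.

Harris-Benedict: BMR = 66.47 + 13.75(94.5) + 5.003(197) − 6.755(44) = 2054.216 kcal/day.
TEE = 2054.216 × 1.55 = 3184.0348 kcal/day.
Fat energy = 23% × 3184.0348 = 732.328 kcal.
Fat = 732.328 ÷ 9 kcal/g = 81.3698 g.

81 g/day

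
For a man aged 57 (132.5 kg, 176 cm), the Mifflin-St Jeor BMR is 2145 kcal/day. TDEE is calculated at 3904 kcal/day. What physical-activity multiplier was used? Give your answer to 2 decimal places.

Activity factor = TEE ÷ BMR = 3904 ÷ 2145 = 1.82.

1.82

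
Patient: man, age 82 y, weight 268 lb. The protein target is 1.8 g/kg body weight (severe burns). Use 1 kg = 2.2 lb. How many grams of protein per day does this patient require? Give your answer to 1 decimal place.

219.3 g/day

Weight in kg = 268 ÷ 2.2 = 121.8182 kg.
Protein = 1.8 g/kg × 121.8182 kg = 219.2727 g/day.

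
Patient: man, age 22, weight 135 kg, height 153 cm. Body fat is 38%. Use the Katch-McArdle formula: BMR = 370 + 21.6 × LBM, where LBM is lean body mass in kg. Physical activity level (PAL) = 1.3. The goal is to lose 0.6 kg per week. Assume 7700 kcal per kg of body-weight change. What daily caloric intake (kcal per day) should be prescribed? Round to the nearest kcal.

LBM = 135 × (1 − 0.38) = 83.7 kg. Katch-McArdle: BMR = 370 + 21.6 × 83.7 = 2177.92 kcal/day.
TEE = 2177.92 × 1.3 = 2831.296 kcal/day.
Required daily deficit = 0.6 × 7700 ÷ 7 = 660 kcal/day.
Target intake = 2831.296 − 660 = 2171.296 kcal/day.

2171 kcal per day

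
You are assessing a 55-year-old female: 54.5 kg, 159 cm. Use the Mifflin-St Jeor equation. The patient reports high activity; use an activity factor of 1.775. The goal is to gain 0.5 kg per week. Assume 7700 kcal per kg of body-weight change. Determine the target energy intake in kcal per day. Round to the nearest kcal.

Mifflin-St Jeor (female): BMR = 10(54.5) + 6.25(159) − 5(55) − 161 = 545 + 993.75 − 275 − 161 = 1102.75 kcal/day.
TEE = 1102.75 × 1.775 = 1957.3813 kcal/day.
Required daily surplus = 0.5 × 7700 ÷ 7 = 550 kcal/day.
Target intake = 1957.3813 + 550 = 2507.3813 kcal/day.

2507 kcal per day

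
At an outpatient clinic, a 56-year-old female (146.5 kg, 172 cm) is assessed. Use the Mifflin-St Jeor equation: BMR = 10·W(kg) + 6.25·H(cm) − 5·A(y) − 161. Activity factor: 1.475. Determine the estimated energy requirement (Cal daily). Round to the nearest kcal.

3096 Cal daily

Mifflin-St Jeor (female): BMR = 10(146.5) + 6.25(172) − 5(56) − 161 = 1465 + 1075 − 280 − 161 = 2099 kcal/day.
TEE = BMR × activity factor = 2099 × 1.475 = 3096.025 kcal/day.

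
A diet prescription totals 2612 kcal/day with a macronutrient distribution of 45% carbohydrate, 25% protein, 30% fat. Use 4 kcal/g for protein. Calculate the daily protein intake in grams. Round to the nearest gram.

Protein energy = 25% × 2612 = 653 kcal.
At 4 kcal/g: 653 ÷ 4 = 163.25 g.

163 g/day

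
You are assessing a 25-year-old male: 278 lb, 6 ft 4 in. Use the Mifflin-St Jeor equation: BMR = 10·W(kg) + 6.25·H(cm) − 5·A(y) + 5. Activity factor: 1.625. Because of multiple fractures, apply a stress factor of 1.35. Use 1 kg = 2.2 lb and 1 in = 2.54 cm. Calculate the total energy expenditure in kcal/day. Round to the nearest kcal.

5156 kcal/day

Convert to metric: weight = 278 ÷ 2.2 = 126.3636 kg; height = (6×12 + 4) × 2.54 = 76 × 2.54 = 193.04 cm.
Mifflin-St Jeor (male): BMR = 10(126.3636) + 6.25(193.04) − 5(25) + 5 = 1263.6364 + 1206.5 − 125 + 5 = 2350.1364 kcal/day.
TEE = BMR × activity factor = 2350.1364 × 1.625 = 3818.9716 kcal/day.
Apply stress factor: 3818.9716 × 1.35 = 5155.6116 kcal/day.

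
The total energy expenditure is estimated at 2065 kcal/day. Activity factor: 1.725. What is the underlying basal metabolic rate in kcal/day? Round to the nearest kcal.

BMR = TEE ÷ activity factor = 2065 ÷ 1.725 = 1197.1014 kcal/day.

1197 kcal/day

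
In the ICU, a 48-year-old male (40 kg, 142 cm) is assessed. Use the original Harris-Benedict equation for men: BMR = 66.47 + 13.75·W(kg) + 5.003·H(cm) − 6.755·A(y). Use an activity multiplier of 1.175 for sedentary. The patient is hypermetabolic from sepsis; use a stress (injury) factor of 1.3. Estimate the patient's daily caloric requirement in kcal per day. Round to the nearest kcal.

Harris-Benedict: BMR = 66.47 + 13.75(40) + 5.003(142) − 6.755(48) = 1002.656 kcal/day.
TEE = BMR × activity factor = 1002.656 × 1.175 = 1178.1208 kcal/day.
Apply stress factor: 1178.1208 × 1.3 = 1531.557 kcal/day.

1532 kcal per day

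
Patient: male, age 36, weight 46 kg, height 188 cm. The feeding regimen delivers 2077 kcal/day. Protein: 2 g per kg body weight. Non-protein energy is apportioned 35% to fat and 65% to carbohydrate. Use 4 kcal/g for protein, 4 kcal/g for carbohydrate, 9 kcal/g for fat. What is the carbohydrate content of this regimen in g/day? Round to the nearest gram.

278 g/day

Protein = 2 × 46 = 92 g → 92 × 4 = 368 kcal.
Non-protein calories = 2077 − 368 = 1709 kcal.
Fat: 35% × 1709 = 598.15 kcal; carbohydrate: 1110.85 kcal.
Carbohydrate: 1110.85 kcal ÷ 4 kcal/g = 277.7125 g.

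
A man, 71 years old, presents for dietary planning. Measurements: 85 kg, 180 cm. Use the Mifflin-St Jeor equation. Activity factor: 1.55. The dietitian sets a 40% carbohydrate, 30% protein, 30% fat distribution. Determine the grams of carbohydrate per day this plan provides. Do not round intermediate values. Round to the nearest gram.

Mifflin-St Jeor (male): BMR = 10(85) + 6.25(180) − 5(71) + 5 = 850 + 1125 − 355 + 5 = 1625 kcal/day.
TEE = 1625 × 1.55 = 2518.75 kcal/day.
Carbohydrate energy = 40% × 2518.75 = 1007.5 kcal.
Carbohydrate = 1007.5 ÷ 4 kcal/g = 251.875 g.

252 g/day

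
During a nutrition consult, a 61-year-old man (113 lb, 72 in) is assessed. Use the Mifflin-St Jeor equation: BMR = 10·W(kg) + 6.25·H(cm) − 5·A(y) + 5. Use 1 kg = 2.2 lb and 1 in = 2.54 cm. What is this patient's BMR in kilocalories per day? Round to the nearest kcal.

Convert to metric: weight = 113 ÷ 2.2 = 51.3636 kg; height = 72 × 2.54 = 182.88 cm.
Mifflin-St Jeor (male): BMR = 10(51.3636) + 6.25(182.88) − 5(61) + 5 = 513.6364 + 1143 − 305 + 5 = 1356.6364 kcal/day.

1357 kilocalories per day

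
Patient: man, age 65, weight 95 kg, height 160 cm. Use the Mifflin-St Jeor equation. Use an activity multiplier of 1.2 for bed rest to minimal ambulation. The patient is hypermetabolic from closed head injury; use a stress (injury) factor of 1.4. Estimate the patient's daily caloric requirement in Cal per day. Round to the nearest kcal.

Mifflin-St Jeor (male): BMR = 10(95) + 6.25(160) − 5(65) + 5 = 950 + 1000 − 325 + 5 = 1630 kcal/day.
TEE = BMR × activity factor = 1630 × 1.2 = 1956 kcal/day.
Apply stress factor: 1956 × 1.4 = 2738.4 kcal/day.

2738 Cal per day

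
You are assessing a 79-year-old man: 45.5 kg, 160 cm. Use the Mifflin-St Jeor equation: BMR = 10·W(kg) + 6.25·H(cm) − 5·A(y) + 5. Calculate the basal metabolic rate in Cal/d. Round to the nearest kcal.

1065 Cal/d

Mifflin-St Jeor (male): BMR = 10(45.5) + 6.25(160) − 5(79) + 5 = 455 + 1000 − 395 + 5 = 1065 kcal/day.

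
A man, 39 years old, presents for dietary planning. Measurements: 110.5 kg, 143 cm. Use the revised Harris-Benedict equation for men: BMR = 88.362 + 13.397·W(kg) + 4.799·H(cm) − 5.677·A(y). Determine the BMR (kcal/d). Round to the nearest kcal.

2034 kcal/d

Harris-Benedict: BMR = 88.362 + 13.397(110.5) + 4.799(143) − 5.677(39) = 2033.5845 kcal/day.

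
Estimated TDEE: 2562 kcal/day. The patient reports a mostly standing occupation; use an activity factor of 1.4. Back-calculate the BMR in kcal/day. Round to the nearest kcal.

1830 kcal/day

BMR = TEE ÷ activity factor = 2562 ÷ 1.4 = 1830 kcal/day.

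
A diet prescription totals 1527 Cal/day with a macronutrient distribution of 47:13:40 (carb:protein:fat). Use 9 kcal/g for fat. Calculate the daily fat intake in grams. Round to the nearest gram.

Fat energy = 40% × 1527 = 610.8 kcal.
At 9 kcal/g: 610.8 ÷ 9 = 67.8667 g.

68 g/day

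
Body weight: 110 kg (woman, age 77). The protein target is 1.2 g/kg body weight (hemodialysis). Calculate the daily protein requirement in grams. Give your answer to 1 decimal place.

132.0 g/day

Protein = 1.2 g/kg × 110 kg = 132 g/day.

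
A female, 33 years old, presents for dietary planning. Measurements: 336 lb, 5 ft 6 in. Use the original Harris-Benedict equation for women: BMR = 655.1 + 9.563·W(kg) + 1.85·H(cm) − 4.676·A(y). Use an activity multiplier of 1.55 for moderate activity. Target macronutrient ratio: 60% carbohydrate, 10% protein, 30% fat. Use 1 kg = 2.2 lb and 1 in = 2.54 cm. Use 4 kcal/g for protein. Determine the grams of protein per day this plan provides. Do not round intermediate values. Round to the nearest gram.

88 g/day

Convert to metric: weight = 336 ÷ 2.2 = 152.7273 kg; height = (5×12 + 6) × 2.54 = 66 × 2.54 = 167.64 cm.
Harris-Benedict: BMR = 655.1 + 9.563(152.7273) + 1.85(167.64) − 4.676(33) = 2271.4569 kcal/day.
TEE = 2271.4569 × 1.55 = 3520.7582 kcal/day.
Protein energy = 10% × 3520.7582 = 352.0758 kcal.
Protein = 352.0758 ÷ 4 kcal/g = 88.019 g.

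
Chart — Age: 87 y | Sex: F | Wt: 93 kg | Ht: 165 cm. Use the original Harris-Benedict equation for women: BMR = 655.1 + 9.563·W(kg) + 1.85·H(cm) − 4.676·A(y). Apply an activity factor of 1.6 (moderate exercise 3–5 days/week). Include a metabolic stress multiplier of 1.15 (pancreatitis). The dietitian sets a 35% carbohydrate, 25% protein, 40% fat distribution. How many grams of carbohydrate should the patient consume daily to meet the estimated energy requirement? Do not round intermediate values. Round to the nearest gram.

Harris-Benedict: BMR = 655.1 + 9.563(93) + 1.85(165) − 4.676(87) = 1442.897 kcal/day.
TEE = 1442.897 × 1.6 = 2308.6352 kcal/day.
With stress factor 1.15: 2308.6352 × 1.15 = 2654.9305 kcal/day.
Carbohydrate energy = 35% × 2654.9305 = 929.2257 kcal.
Carbohydrate = 929.2257 ÷ 4 kcal/g = 232.3064 g.

232 g/day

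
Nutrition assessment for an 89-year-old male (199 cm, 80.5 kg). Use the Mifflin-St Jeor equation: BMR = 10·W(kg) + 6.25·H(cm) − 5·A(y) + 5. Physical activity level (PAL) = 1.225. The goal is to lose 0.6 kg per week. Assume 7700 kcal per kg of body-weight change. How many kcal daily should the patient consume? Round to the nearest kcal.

1311 kcal daily

Mifflin-St Jeor (male): BMR = 10(80.5) + 6.25(199) − 5(89) + 5 = 805 + 1243.75 − 445 + 5 = 1608.75 kcal/day.
TEE = 1608.75 × 1.225 = 1970.7188 kcal/day.
Required daily deficit = 0.6 × 7700 ÷ 7 = 660 kcal/day.
Target intake = 1970.7188 − 660 = 1310.7188 kcal/day.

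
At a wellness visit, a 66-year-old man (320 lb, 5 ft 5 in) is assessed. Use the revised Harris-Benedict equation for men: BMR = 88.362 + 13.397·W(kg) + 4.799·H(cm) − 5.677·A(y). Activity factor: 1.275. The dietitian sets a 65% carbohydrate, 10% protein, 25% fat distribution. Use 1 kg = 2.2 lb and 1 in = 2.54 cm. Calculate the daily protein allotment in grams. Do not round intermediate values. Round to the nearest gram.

Convert to metric: weight = 320 ÷ 2.2 = 145.4545 kg; height = (5×12 + 5) × 2.54 = 65 × 2.54 = 165.1 cm.
Harris-Benedict: BMR = 88.362 + 13.397(145.4545) + 4.799(165.1) − 5.677(66) = 2454.6494 kcal/day.
TEE = 2454.6494 × 1.275 = 3129.678 kcal/day.
Protein energy = 10% × 3129.678 = 312.9678 kcal.
Protein = 312.9678 ÷ 4 kcal/g = 78.242 g.

78 g/day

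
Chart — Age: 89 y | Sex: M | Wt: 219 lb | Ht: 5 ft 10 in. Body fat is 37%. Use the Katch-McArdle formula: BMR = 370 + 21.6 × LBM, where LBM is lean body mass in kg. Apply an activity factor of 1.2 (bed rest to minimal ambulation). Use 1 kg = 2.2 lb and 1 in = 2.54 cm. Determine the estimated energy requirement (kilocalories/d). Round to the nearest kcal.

2070 kilocalories/d

Convert to metric: weight = 219 ÷ 2.2 = 99.5455 kg; height = (5×12 + 10) × 2.54 = 70 × 2.54 = 177.8 cm.
LBM = 99.5455 × (1 − 0.37) = 62.7136 kg. Katch-McArdle: BMR = 370 + 21.6 × 62.7136 = 1724.6145 kcal/day.
TEE = BMR × activity factor = 1724.6145 × 1.2 = 2069.5375 kcal/day.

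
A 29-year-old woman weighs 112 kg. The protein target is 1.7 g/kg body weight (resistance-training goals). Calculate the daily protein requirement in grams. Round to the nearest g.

190 g/day

Protein = 1.7 g/kg × 112 kg = 190.4 g/day.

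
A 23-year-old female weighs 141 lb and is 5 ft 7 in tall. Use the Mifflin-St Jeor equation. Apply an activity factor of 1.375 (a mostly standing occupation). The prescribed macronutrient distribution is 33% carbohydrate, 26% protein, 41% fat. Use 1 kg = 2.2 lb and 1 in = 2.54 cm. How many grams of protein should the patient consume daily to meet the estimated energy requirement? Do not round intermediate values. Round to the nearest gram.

128 g/day

Convert to metric: weight = 141 ÷ 2.2 = 64.0909 kg; height = (5×12 + 7) × 2.54 = 67 × 2.54 = 170.18 cm.
Mifflin-St Jeor (female): BMR = 10(64.0909) + 6.25(170.18) − 5(23) − 161 = 640.9091 + 1063.625 − 115 − 161 = 1428.5341 kcal/day.
TEE = 1428.5341 × 1.375 = 1964.2344 kcal/day.
Protein energy = 26% × 1964.2344 = 510.7009 kcal.
Protein = 510.7009 ÷ 4 kcal/g = 127.6752 g.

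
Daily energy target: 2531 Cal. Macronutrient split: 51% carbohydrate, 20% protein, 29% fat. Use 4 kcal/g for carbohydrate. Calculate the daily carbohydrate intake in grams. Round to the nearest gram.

Carbohydrate energy = 51% × 2531 = 1290.81 kcal.
At 4 kcal/g: 1290.81 ÷ 4 = 322.7025 g.

323 g/day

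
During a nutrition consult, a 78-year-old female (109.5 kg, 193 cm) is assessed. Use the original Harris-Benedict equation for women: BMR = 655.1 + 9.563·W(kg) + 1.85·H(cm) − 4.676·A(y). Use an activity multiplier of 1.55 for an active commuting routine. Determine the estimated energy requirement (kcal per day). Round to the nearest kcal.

Harris-Benedict: BMR = 655.1 + 9.563(109.5) + 1.85(193) − 4.676(78) = 1694.5705 kcal/day.
TEE = BMR × activity factor = 1694.5705 × 1.55 = 2626.5843 kcal/day.

2627 kcal per day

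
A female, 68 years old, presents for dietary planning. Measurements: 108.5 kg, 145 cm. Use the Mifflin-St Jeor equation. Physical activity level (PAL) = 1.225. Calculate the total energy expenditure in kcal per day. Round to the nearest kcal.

Mifflin-St Jeor (female): BMR = 10(108.5) + 6.25(145) − 5(68) − 161 = 1085 + 906.25 − 340 − 161 = 1490.25 kcal/day.
TEE = BMR × activity factor = 1490.25 × 1.225 = 1825.5563 kcal/day.

1826 kcal per day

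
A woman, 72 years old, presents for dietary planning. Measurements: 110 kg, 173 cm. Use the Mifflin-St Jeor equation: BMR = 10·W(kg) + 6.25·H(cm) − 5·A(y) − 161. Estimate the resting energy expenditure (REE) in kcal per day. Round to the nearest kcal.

1660 kcal per day

Mifflin-St Jeor (female): BMR = 10(110) + 6.25(173) − 5(72) − 161 = 1100 + 1081.25 − 360 − 161 = 1660.25 kcal/day.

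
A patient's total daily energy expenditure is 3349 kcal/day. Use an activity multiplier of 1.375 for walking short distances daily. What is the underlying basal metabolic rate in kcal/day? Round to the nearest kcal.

BMR = TEE ÷ activity factor = 3349 ÷ 1.375 = 2435.6364 kcal/day.

2436 kcal/day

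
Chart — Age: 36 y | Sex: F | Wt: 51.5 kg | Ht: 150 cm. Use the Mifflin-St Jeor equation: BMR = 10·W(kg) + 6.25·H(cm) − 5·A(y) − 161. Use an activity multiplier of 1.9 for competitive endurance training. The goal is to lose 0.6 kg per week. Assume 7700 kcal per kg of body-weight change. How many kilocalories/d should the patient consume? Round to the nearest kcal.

1452 kilocalories/d

Mifflin-St Jeor (female): BMR = 10(51.5) + 6.25(150) − 5(36) − 161 = 515 + 937.5 − 180 − 161 = 1111.5 kcal/day.
TEE = 1111.5 × 1.9 = 2111.85 kcal/day.
Required daily deficit = 0.6 × 7700 ÷ 7 = 660 kcal/day.
Target intake = 2111.85 − 660 = 1451.85 kcal/day.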